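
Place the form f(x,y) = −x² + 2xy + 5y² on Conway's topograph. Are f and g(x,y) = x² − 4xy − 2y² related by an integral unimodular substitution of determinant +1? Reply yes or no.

D₁ = 24, D₂ = 24
river cycle of f (length 2): (-1, 4, 2), (2, 4, -1)
river cycle of g (length 2): (-2, 4, 1), (1, 4, -2)
cycles differ ⇒ inequivalent

no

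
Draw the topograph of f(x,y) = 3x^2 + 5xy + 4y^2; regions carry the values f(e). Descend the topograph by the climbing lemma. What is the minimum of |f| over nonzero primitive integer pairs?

translate: b→-1 (≡5 mod 6), so (3,5,4)→(3,-1,2)
flip: (3,-1,2)→(2,1,3)
reduced (well bottom): (2,1,3) with a≤c, −a<b≤a
well minimum = a = 2

2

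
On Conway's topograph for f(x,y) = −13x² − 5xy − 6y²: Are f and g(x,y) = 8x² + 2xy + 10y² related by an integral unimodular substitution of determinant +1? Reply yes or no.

D₁ = -287, D₂ = -316
discriminants differ ⇒ not SL₂(ℤ)-equivalent

no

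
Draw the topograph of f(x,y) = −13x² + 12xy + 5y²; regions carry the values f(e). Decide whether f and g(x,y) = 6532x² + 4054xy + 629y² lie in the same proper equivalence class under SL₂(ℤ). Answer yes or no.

D₁ = 404, D₂ = 404
river cycle of f (length 6): (5, 18, -4), (-4, 14, 13), (13, 12, -5), (-5, 18, 4), (4, 14, -13), (-13, 12, 5)
river cycle of g (length 6): (4, 14, -13), (-13, 12, 5), (5, 18, -4), (-4, 14, 13), (13, 12, -5), (-5, 18, 4)
cycles coincide ⇒ equivalent

yes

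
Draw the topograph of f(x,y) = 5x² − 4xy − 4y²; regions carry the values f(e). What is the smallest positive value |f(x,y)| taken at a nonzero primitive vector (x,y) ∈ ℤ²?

descent: ρ → (-4,4,5)  [lands on river]
river: ρ → (5,6,-3)
river: ρ → (-3,6,5)
river: ρ → (5,4,-4)
closes: descent 1, river 4
min |a| on river = 3

3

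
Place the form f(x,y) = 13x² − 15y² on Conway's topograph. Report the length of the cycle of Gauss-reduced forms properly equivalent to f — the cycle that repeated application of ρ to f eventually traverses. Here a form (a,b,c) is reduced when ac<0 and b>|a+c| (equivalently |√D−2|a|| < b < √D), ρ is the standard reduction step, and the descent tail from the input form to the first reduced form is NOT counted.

D = 780, ⌊√D⌋ = 27
descent: ρ → (-15,0,13)
descent: ρ → (13,26,-2)  [lands on river]
river: ρ → (-2,26,13)
ρ-cycle length = 2 (tail of 2 descent steps not counted)

2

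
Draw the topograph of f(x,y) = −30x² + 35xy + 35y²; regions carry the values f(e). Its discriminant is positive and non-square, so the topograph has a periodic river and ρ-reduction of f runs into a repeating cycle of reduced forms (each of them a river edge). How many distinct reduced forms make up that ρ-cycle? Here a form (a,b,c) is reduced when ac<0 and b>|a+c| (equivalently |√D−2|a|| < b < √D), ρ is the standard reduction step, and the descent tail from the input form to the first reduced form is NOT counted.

D = 5425, ⌊√D⌋ = 73
river: ρ → (35,35,-30)
river: ρ → (-30,25,40)
river: ρ → (40,55,-15)
river: ρ → (-15,65,20)
river: ρ → (20,55,-30)
river: ρ → (-30,65,10)
river: ρ → (10,55,-60)
river: ρ → (-60,65,5)
river: ρ → (5,65,-60)
river: ρ → (-60,55,10)
river: ρ → (10,65,-30)
river: ρ → (-30,55,20)
river: ρ → (20,65,-15)
river: ρ → (-15,55,40)
river: ρ → (40,25,-30)
river: ρ → (-30,35,35)
ρ-cycle length = 16 (tail of 0 descent steps not counted)

16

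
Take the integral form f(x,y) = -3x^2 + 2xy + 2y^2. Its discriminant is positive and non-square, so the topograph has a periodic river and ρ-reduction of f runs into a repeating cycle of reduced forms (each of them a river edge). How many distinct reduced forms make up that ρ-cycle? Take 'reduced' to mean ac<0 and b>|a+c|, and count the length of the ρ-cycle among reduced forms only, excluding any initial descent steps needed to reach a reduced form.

D = 28, ⌊√D⌋ = 5
river: ρ → (2,2,-3)
river: ρ → (-3,4,1)
river: ρ → (1,4,-3)
river: ρ → (-3,2,2)
ρ-cycle length = 4 (tail of 0 descent steps not counted)

4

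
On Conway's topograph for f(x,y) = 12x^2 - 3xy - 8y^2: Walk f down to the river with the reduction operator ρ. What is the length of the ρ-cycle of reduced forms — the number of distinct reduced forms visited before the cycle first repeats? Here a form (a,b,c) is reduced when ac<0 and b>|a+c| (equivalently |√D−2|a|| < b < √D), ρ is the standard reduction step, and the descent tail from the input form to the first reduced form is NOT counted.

D = 393, ⌊√D⌋ = 19
descent: ρ → (-8,19,1)  [lands on river]
river: ρ → (1,19,-8)
river: ρ → (-8,13,7)
river: ρ → (7,15,-6)
river: ρ → (-6,9,13)
river: ρ → (13,17,-2)
river: ρ → (-2,19,4)
river: ρ → (4,13,-14)
river: ρ → (-14,15,3)
river: ρ → (3,15,-14)
river: ρ → (-14,13,4)
river: ρ → (4,19,-2)
river: ρ → (-2,17,13)
river: ρ → (13,9,-6)
river: ρ → (-6,15,7)
river: ρ → (7,13,-8)
ρ-cycle length = 16 (tail of 1 descent step not counted)

16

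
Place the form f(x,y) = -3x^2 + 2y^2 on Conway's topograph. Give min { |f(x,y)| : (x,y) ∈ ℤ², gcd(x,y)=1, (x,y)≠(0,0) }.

descent: ρ → (2,4,-1)  [lands on river]
river: ρ → (-1,4,2)
closes: descent 1, river 2
min |a| on river = 1

1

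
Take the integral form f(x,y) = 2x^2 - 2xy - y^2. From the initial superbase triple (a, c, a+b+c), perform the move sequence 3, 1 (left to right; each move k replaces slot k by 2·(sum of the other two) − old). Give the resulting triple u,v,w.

start (2,-1,-1) = (f(1,0),f(0,1),f(1,1))
replace slot 3: 2·(2+(-1)) − (-1) = 3 → (2,-1,3)
replace slot 1: 2·((-1)+3) − 2 = 2 → (2,-1,3)

2,-1,3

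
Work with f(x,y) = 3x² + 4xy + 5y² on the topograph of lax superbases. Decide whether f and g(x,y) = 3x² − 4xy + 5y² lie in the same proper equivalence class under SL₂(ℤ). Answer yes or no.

D₁ = -44, D₂ = -44
f: translate: b→-2 (≡4 mod 6), so (3,4,5)→(3,-2,4)
f: reduced (well bottom): (3,-2,4) with a≤c, −a<b≤a
g: translate: b→2 (≡-4 mod 6), so (3,-4,5)→(3,2,4)
g: reduced (well bottom): (3,2,4) with a≤c, −a<b≤a
reduced forms (3, -2, 4) vs (3, 2, 4) ⇒ inequivalent

no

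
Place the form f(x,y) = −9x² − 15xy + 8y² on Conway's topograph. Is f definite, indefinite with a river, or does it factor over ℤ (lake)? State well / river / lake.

D = b²−4ac = (-15)² − 4·(-9)·8 = 513
D > 0 non-square ⇒ indefinite ⇒ periodic river

river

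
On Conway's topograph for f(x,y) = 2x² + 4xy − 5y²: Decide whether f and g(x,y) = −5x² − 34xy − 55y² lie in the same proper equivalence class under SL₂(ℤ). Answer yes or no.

D₁ = 56, D₂ = 56
river cycle of f (length 4): (-5, 6, 1), (1, 6, -5), (-5, 4, 2), (2, 4, -5)
river cycle of g (length 4): (-5, 6, 1), (1, 6, -5), (-5, 4, 2), (2, 4, -5)
cycles coincide ⇒ equivalent

yes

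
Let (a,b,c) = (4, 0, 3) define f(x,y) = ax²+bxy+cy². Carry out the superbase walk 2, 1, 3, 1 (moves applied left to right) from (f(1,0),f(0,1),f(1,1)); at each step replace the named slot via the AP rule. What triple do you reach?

start (4,3,7) = (f(1,0),f(0,1),f(1,1))
replace slot 2: 2·(4+7) − 3 = 19 → (4,19,7)
replace slot 1: 2·(19+7) − 4 = 48 → (48,19,7)
replace slot 3: 2·(48+19) − 7 = 127 → (48,19,127)
replace slot 1: 2·(19+127) − 48 = 244 → (244,19,127)

244,19,127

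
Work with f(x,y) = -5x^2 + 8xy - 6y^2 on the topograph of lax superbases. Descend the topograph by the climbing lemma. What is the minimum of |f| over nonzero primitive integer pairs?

translate: b→2 (≡-8 mod 10), so (5,-8,6)→(5,2,3)
flip: (5,2,3)→(3,-2,5)
reduced (well bottom): (3,-2,5) with a≤c, −a<b≤a
well minimum |f| = |-3| = 3 (negative-definite)

3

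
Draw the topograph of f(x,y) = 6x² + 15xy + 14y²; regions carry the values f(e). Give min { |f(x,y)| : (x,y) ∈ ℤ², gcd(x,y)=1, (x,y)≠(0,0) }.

translate: b→3 (≡15 mod 12), so (6,15,14)→(6,3,5)
flip: (6,3,5)→(5,-3,6)
reduced (well bottom): (5,-3,6) with a≤c, −a<b≤a
well minimum = a = 5

5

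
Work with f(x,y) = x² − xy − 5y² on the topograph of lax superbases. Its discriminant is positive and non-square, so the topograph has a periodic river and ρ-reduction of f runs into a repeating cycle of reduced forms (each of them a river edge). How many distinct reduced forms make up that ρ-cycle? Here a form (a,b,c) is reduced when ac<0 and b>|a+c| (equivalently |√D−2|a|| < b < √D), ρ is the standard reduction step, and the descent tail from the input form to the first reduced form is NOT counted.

D = 21, ⌊√D⌋ = 4
descent: ρ → (-5,1,1)
descent: ρ → (1,3,-3)  [lands on river]
river: ρ → (-3,3,1)
ρ-cycle length = 2 (tail of 2 descent steps not counted)

2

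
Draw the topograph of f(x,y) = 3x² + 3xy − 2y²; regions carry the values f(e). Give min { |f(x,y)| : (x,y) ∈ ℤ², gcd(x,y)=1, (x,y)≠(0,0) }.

river: ρ → (-2,5,1)
river: ρ → (1,5,-2)
river: ρ → (-2,3,3)
river: ρ → (3,3,-2)
closes: descent 0, river 4
min |a| on river = 1

1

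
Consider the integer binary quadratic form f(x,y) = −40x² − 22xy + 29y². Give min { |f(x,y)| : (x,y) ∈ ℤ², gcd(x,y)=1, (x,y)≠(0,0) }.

descent: ρ → (29,22,-40)  [lands on river]
river: ρ → (-40,58,11)
river: ρ → (11,52,-55)
river: ρ → (-55,58,8)
river: ρ → (8,70,-7)
river: ρ → (-7,70,8)
river: ρ → (8,58,-55)
river: ρ → (-55,52,11)
river: ρ → (11,58,-40)
river: ρ → (-40,22,29)
river: ρ → (29,36,-33)
river: ρ → (-33,30,32)
river: ρ → (32,34,-31)
river: ρ → (-31,28,35)
river: ρ → (35,42,-24)
river: ρ → (-24,54,23)
river: ρ → (23,38,-40)
river: ρ → (-40,42,21)
river: ρ → (21,42,-40)
river: ρ → (-40,38,23)
river: ρ → (23,54,-24)
river: ρ → (-24,42,35)
river: ρ → (35,28,-31)
river: ρ → (-31,34,32)
river: ρ → (32,30,-33)
river: ρ → (-33,36,29)
closes: descent 1, river 26
min |a| on river = 7

7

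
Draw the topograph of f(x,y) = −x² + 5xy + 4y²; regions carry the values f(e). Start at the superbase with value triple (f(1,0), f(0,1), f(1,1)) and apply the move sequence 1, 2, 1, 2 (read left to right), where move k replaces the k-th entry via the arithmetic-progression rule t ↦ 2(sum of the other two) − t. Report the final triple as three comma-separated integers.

start (-1,4,8) = (f(1,0),f(0,1),f(1,1))
replace slot 1: 2·(4+8) − (-1) = 25 → (25,4,8)
replace slot 2: 2·(25+8) − 4 = 62 → (25,62,8)
replace slot 1: 2·(62+8) − 25 = 115 → (115,62,8)
replace slot 2: 2·(115+8) − 62 = 184 → (115,184,8)

115,184,8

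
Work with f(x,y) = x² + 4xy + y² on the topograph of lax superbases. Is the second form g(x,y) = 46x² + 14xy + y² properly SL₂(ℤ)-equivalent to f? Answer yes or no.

D₁ = 12, D₂ = 12
river cycle of f (length 2): (1, 2, -2), (-2, 2, 1)
river cycle of g (length 2): (1, 2, -2), (-2, 2, 1)
cycles coincide ⇒ equivalent

yes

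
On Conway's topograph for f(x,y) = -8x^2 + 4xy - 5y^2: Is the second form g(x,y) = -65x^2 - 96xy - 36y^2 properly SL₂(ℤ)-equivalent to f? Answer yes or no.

D₁ = -144, D₂ = -144
f is negative-definite; reduce −f:
−f: flip: (8,-4,5)→(5,4,8)
−f: reduced (well bottom): (5,4,8) with a≤c, −a<b≤a
flip sign back: reduced form of f is (-5,-4,-8)
g is negative-definite; reduce −g:
−g: translate: b→-34 (≡96 mod 130), so (65,96,36)→(65,-34,5)
−g: flip: (65,-34,5)→(5,34,65)
−g: translate: b→4 (≡34 mod 10), so (5,34,65)→(5,4,8)
−g: reduced (well bottom): (5,4,8) with a≤c, −a<b≤a
flip sign back: reduced form of g is (-5,-4,-8)
reduced forms (-5, -4, -8) vs (-5, -4, -8) ⇒ equivalent

yes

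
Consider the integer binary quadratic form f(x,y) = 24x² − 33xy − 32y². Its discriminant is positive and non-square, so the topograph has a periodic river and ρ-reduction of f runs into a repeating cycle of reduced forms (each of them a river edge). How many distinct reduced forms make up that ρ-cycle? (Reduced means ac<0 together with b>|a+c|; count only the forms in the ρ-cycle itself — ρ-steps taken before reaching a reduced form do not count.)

D = 4161, ⌊√D⌋ = 64
descent: ρ → (-32,33,24)  [lands on river]
river: ρ → (24,63,-2)
river: ρ → (-2,61,55)
river: ρ → (55,49,-8)
river: ρ → (-8,63,6)
river: ρ → (6,57,-38)
river: ρ → (-38,19,25)
river: ρ → (25,31,-32)
ρ-cycle length = 8 (tail of 1 descent step not counted)

8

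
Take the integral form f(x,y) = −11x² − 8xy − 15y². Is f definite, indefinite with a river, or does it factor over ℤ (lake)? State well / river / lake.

D = b²−4ac = (-8)² − 4·(-11)·(-15) = -596
D < 0 ⇒ definite ⇒ every region one sign ⇒ single well

well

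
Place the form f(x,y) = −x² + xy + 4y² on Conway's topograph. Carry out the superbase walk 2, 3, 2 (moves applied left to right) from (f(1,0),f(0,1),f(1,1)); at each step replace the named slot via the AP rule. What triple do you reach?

start (-1,4,4) = (f(1,0),f(0,1),f(1,1))
replace slot 2: 2·((-1)+4) − 4 = 2 → (-1,2,4)
replace slot 3: 2·((-1)+2) − 4 = -2 → (-1,2,-2)
replace slot 2: 2·((-1)+(-2)) − 2 = -8 → (-1,-8,-2)

-1,-8,-2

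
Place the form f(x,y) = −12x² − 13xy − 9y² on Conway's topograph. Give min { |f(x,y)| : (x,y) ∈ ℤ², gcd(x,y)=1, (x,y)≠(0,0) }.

translate: b→-11 (≡13 mod 24), so (12,13,9)→(12,-11,8)
flip: (12,-11,8)→(8,11,12)
translate: b→-5 (≡11 mod 16), so (8,11,12)→(8,-5,9)
reduced (well bottom): (8,-5,9) with a≤c, −a<b≤a
well minimum |f| = |-8| = 8 (negative-definite)

8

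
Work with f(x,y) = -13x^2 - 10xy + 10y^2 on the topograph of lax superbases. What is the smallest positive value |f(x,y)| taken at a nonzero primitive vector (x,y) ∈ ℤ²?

descent: ρ → (10,10,-13)  [lands on river]
river: ρ → (-13,16,7)
river: ρ → (7,12,-17)
river: ρ → (-17,22,2)
river: ρ → (2,22,-17)
river: ρ → (-17,12,7)
river: ρ → (7,16,-13)
river: ρ → (-13,10,10)
closes: descent 1, river 8
min |a| on river = 2

2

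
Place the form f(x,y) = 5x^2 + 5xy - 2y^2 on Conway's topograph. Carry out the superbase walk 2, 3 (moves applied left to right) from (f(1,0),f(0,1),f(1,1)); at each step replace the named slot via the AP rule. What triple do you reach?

start (5,-2,8) = (f(1,0),f(0,1),f(1,1))
replace slot 2: 2·(5+8) − (-2) = 28 → (5,28,8)
replace slot 3: 2·(5+28) − 8 = 58 → (5,28,58)

5,28,58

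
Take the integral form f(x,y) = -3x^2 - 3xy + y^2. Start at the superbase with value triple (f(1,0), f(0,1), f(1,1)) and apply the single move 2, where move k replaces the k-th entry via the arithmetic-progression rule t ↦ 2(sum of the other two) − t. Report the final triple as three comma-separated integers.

start (-3,1,-5) = (f(1,0),f(0,1),f(1,1))
replace slot 2: 2·((-3)+(-5)) − 1 = -17 → (-3,-17,-5)

-3,-17,-5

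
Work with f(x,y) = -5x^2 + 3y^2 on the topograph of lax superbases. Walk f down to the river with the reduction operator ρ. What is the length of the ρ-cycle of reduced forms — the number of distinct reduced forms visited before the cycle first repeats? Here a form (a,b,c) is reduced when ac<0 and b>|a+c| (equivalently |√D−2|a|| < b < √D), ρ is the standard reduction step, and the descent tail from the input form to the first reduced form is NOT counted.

D = 60, ⌊√D⌋ = 7
descent: ρ → (3,6,-2)  [lands on river]
river: ρ → (-2,6,3)
ρ-cycle length = 2 (tail of 1 descent step not counted)

2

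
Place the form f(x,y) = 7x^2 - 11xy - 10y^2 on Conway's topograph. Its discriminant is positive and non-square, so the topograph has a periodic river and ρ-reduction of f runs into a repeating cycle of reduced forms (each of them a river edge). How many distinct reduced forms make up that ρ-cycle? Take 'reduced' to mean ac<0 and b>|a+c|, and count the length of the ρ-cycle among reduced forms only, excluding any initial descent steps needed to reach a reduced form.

D = 401, ⌊√D⌋ = 20
descent: ρ → (-10,11,7)  [lands on river]
river: ρ → (7,17,-4)
river: ρ → (-4,15,11)
river: ρ → (11,7,-8)
river: ρ → (-8,9,10)
river: ρ → (10,11,-7)
river: ρ → (-7,17,4)
river: ρ → (4,15,-11)
river: ρ → (-11,7,8)
river: ρ → (8,9,-10)
ρ-cycle length = 10 (tail of 1 descent step not counted)

10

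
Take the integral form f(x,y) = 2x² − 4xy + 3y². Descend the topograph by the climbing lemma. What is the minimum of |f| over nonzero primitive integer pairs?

translate: b→0 (≡-4 mod 4), so (2,-4,3)→(2,0,1)
flip: (2,0,1)→(1,0,2)
reduced (well bottom): (1,0,2) with a≤c, −a<b≤a
well minimum = a = 1

1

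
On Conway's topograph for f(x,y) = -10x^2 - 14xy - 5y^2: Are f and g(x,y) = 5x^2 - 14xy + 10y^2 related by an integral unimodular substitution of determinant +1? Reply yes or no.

D₁ = -4, D₂ = -4
f is negative-definite; reduce −f:
−f: translate: b→-6 (≡14 mod 20), so (10,14,5)→(10,-6,1)
−f: flip: (10,-6,1)→(1,6,10)
−f: translate: b→0 (≡6 mod 2), so (1,6,10)→(1,0,1)
−f: reduced (well bottom): (1,0,1) with a≤c, −a<b≤a
flip sign back: reduced form of f is (-1,0,-1)
g: translate: b→-4 (≡-14 mod 10), so (5,-14,10)→(5,-4,1)
g: flip: (5,-4,1)→(1,4,5)
g: translate: b→0 (≡4 mod 2), so (1,4,5)→(1,0,1)
g: reduced (well bottom): (1,0,1) with a≤c, −a<b≤a
reduced forms (-1, 0, -1) vs (1, 0, 1) ⇒ inequivalent

no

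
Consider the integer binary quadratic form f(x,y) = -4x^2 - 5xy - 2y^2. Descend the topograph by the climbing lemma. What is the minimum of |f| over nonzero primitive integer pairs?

translate: b→-3 (≡5 mod 8), so (4,5,2)→(4,-3,1)
flip: (4,-3,1)→(1,3,4)
translate: b→1 (≡3 mod 2), so (1,3,4)→(1,1,2)
reduced (well bottom): (1,1,2) with a≤c, −a<b≤a
well minimum |f| = |-1| = 1 (negative-definite)

1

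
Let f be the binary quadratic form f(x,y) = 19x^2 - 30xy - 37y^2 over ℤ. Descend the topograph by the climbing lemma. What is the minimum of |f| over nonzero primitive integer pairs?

descent: ρ → (-37,30,19)  [lands on river]
river: ρ → (19,46,-21)
river: ρ → (-21,38,27)
river: ρ → (27,16,-32)
river: ρ → (-32,48,11)
river: ρ → (11,40,-48)
river: ρ → (-48,56,3)
river: ρ → (3,58,-29)
river: ρ → (-29,58,3)
river: ρ → (3,56,-48)
river: ρ → (-48,40,11)
river: ρ → (11,48,-32)
river: ρ → (-32,16,27)
river: ρ → (27,38,-21)
river: ρ → (-21,46,19)
river: ρ → (19,30,-37)
river: ρ → (-37,44,12)
river: ρ → (12,52,-21)
river: ρ → (-21,32,32)
river: ρ → (32,32,-21)
river: ρ → (-21,52,12)
river: ρ → (12,44,-37)
closes: descent 1, river 22
min |a| on river = 3

3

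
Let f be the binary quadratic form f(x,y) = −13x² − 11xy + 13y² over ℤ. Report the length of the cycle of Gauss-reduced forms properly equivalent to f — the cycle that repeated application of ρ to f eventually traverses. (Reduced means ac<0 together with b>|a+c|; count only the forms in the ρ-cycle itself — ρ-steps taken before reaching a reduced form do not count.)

D = 797, ⌊√D⌋ = 28
descent: ρ → (13,11,-13)  [lands on river]
river: ρ → (-13,15,11)
river: ρ → (11,7,-17)
river: ρ → (-17,27,1)
river: ρ → (1,27,-17)
river: ρ → (-17,7,11)
river: ρ → (11,15,-13)
river: ρ → (-13,11,13)
river: ρ → (13,15,-11)
river: ρ → (-11,7,17)
river: ρ → (17,27,-1)
river: ρ → (-1,27,17)
river: ρ → (17,7,-11)
river: ρ → (-11,15,13)
ρ-cycle length = 14 (tail of 1 descent step not counted)

14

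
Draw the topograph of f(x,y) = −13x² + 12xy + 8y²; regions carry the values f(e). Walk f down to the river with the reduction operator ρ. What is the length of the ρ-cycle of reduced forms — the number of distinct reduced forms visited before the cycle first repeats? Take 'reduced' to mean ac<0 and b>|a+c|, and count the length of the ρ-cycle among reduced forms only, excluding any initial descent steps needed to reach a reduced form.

D = 560, ⌊√D⌋ = 23
river: ρ → (8,20,-5)
river: ρ → (-5,20,8)
river: ρ → (8,12,-13)
river: ρ → (-13,14,7)
river: ρ → (7,14,-13)
river: ρ → (-13,12,8)
ρ-cycle length = 6 (tail of 0 descent steps not counted)

6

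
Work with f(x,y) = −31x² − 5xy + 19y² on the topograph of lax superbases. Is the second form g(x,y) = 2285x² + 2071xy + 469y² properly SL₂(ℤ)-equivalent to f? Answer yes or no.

D₁ = 2381, D₂ = 2381
river cycle of f (length 38): (19, 43, -7), (-7, 41, 25), (25, 9, -23), (-23, 37, 11), (11, 29, -35), (-35, 41, 5), (5, 39, -43), (-43, 47, 1), (1, 47, -43), (-43, 39, 5), … (28 more)
river cycle of g (length 38): (19, 43, -7), (-7, 41, 25), (25, 9, -23), (-23, 37, 11), (11, 29, -35), (-35, 41, 5), (5, 39, -43), (-43, 47, 1), (1, 47, -43), (-43, 39, 5), … (28 more)
cycles coincide ⇒ equivalent

yes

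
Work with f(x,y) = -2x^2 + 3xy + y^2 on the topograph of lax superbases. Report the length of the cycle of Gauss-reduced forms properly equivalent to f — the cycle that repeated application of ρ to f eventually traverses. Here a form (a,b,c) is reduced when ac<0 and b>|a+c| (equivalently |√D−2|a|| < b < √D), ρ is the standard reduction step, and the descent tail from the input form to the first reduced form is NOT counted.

D = 17, ⌊√D⌋ = 4
river: ρ → (1,3,-2)
river: ρ → (-2,1,2)
river: ρ → (2,3,-1)
river: ρ → (-1,3,2)
river: ρ → (2,1,-2)
river: ρ → (-2,3,1)
ρ-cycle length = 6 (tail of 0 descent steps not counted)

6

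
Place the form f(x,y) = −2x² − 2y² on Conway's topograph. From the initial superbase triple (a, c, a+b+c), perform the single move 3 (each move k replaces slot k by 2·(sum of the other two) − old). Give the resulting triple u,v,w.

start (-2,-2,-4) = (f(1,0),f(0,1),f(1,1))
replace slot 3: 2·((-2)+(-2)) − (-4) = -4 → (-2,-2,-4)

-2,-2,-4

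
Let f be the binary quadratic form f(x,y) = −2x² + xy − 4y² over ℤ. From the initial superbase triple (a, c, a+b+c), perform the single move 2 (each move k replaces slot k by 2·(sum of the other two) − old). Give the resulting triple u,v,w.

start (-2,-4,-5) = (f(1,0),f(0,1),f(1,1))
replace slot 2: 2·((-2)+(-5)) − (-4) = -10 → (-2,-10,-5)

-2,-10,-5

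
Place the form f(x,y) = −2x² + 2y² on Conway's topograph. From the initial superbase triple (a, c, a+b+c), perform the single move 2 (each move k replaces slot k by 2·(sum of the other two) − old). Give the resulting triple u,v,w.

start (-2,2,0) = (f(1,0),f(0,1),f(1,1))
replace slot 2: 2·((-2)+0) − 2 = -6 → (-2,-6,0)

-2,-6,0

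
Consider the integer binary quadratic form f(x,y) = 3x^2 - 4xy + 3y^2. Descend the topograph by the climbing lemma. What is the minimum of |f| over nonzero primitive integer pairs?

translate: b→2 (≡-4 mod 6), so (3,-4,3)→(3,2,2)
flip: (3,2,2)→(2,-2,3)
translate: b→2 (≡-2 mod 4), so (2,-2,3)→(2,2,3)
reduced (well bottom): (2,2,3) with a≤c, −a<b≤a
well minimum = a = 2

2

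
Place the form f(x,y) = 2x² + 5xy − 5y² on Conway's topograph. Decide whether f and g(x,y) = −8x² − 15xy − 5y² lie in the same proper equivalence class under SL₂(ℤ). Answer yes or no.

D₁ = 65, D₂ = 65
river cycle of f (length 6): (-5, 5, 2), (2, 7, -2), (-2, 5, 5), (5, 5, -2), (-2, 7, 2), (2, 5, -5)
river cycle of g (length 6): (-5, 5, 2), (2, 7, -2), (-2, 5, 5), (5, 5, -2), (-2, 7, 2), (2, 5, -5)
cycles coincide ⇒ equivalent

yes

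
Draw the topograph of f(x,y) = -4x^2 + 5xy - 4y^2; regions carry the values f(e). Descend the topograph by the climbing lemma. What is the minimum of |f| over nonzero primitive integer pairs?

translate: b→3 (≡-5 mod 8), so (4,-5,4)→(4,3,3)
flip: (4,3,3)→(3,-3,4)
translate: b→3 (≡-3 mod 6), so (3,-3,4)→(3,3,4)
reduced (well bottom): (3,3,4) with a≤c, −a<b≤a
well minimum |f| = |-3| = 3 (negative-definite)

3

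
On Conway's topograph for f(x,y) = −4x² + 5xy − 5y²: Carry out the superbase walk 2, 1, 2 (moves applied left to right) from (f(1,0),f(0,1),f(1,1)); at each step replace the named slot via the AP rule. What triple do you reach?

start (-4,-5,-4) = (f(1,0),f(0,1),f(1,1))
replace slot 2: 2·((-4)+(-4)) − (-5) = -11 → (-4,-11,-4)
replace slot 1: 2·((-11)+(-4)) − (-4) = -26 → (-26,-11,-4)
replace slot 2: 2·((-26)+(-4)) − (-11) = -49 → (-26,-49,-4)

-26,-49,-4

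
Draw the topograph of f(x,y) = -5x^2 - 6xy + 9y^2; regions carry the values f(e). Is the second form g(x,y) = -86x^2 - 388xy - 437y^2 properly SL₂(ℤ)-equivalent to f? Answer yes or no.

D₁ = 216, D₂ = 216
river cycle of f (length 6): (9, 6, -5), (-5, 14, 1), (1, 14, -5), (-5, 6, 9), (9, 12, -2), (-2, 12, 9)
river cycle of g (length 6): (-5, 14, 1), (1, 14, -5), (-5, 6, 9), (9, 12, -2), (-2, 12, 9), (9, 6, -5)
cycles coincide ⇒ equivalent

yes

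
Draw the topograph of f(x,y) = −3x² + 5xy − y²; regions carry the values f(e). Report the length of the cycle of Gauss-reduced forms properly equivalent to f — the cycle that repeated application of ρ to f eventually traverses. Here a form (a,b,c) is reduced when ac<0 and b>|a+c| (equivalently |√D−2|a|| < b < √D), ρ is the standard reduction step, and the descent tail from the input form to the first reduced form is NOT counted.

D = 13, ⌊√D⌋ = 3
descent: ρ → (-1,3,1)  [lands on river]
river: ρ → (1,3,-1)
ρ-cycle length = 2 (tail of 1 descent step not counted)

2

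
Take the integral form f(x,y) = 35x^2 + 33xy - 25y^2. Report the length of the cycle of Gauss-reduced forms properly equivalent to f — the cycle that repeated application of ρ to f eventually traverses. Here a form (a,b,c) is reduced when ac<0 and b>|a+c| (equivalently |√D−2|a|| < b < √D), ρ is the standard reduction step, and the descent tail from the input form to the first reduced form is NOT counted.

D = 4589, ⌊√D⌋ = 67
river: ρ → (-25,67,1)
river: ρ → (1,67,-25)
river: ρ → (-25,33,35)
river: ρ → (35,37,-23)
river: ρ → (-23,55,17)
river: ρ → (17,47,-35)
river: ρ → (-35,23,29)
river: ρ → (29,35,-29)
river: ρ → (-29,23,35)
river: ρ → (35,47,-17)
river: ρ → (-17,55,23)
river: ρ → (23,37,-35)
river: ρ → (-35,33,25)
river: ρ → (25,67,-1)
river: ρ → (-1,67,25)
river: ρ → (25,33,-35)
river: ρ → (-35,37,23)
river: ρ → (23,55,-17)
river: ρ → (-17,47,35)
river: ρ → (35,23,-29)
river: ρ → (-29,35,29)
river: ρ → (29,23,-35)
river: ρ → (-35,47,17)
river: ρ → (17,55,-23)
river: ρ → (-23,37,35)
river: ρ → (35,33,-25)
ρ-cycle length = 26 (tail of 0 descent steps not counted)

26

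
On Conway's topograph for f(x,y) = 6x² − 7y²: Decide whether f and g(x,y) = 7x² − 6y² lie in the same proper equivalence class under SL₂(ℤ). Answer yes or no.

D₁ = 168, D₂ = 168
river cycle of f (length 2): (6, 12, -1), (-1, 12, 6)
river cycle of g (length 2): (-6, 12, 1), (1, 12, -6)
cycles differ ⇒ inequivalent

no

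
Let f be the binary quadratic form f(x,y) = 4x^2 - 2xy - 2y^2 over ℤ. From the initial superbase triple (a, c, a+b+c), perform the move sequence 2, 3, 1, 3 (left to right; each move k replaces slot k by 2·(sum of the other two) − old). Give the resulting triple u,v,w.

start (4,-2,0) = (f(1,0),f(0,1),f(1,1))
replace slot 2: 2·(4+0) − (-2) = 10 → (4,10,0)
replace slot 3: 2·(4+10) − 0 = 28 → (4,10,28)
replace slot 1: 2·(10+28) − 4 = 72 → (72,10,28)
replace slot 3: 2·(72+10) − 28 = 136 → (72,10,136)

72,10,136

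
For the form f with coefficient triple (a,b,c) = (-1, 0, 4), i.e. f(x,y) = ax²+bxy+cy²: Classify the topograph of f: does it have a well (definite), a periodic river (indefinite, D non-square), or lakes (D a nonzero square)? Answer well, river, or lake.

D = b²−4ac = 0² − 4·(-1)·4 = 16
D = 4² is a perfect square ⇒ form factors over ℤ ⇒ lakes

lake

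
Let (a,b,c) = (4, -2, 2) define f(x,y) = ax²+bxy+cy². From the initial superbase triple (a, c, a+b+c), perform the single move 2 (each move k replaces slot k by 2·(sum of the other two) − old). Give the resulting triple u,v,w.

start (4,2,4) = (f(1,0),f(0,1),f(1,1))
replace slot 2: 2·(4+4) − 2 = 14 → (4,14,4)

4,14,4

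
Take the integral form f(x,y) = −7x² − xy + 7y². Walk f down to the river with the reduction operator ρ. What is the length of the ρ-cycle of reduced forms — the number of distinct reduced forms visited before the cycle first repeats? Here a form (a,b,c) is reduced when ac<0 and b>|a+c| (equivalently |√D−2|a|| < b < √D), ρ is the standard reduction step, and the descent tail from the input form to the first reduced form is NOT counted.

D = 197, ⌊√D⌋ = 14
descent: ρ → (7,1,-7)  [lands on river]
river: ρ → (-7,13,1)
river: ρ → (1,13,-7)
river: ρ → (-7,1,7)
river: ρ → (7,13,-1)
river: ρ → (-1,13,7)
ρ-cycle length = 6 (tail of 1 descent step not counted)

6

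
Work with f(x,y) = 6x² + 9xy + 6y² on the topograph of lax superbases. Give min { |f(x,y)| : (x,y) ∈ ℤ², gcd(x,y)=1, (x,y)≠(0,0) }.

translate: b→-3 (≡9 mod 12), so (6,9,6)→(6,-3,3)
flip: (6,-3,3)→(3,3,6)
reduced (well bottom): (3,3,6) with a≤c, −a<b≤a
well minimum = a = 3

3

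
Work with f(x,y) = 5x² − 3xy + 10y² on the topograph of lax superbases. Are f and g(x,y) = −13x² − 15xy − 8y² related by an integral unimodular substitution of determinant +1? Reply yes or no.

D₁ = -191, D₂ = -191
f: reduced (well bottom): (5,-3,10) with a≤c, −a<b≤a
g is negative-definite; reduce −g:
−g: translate: b→-11 (≡15 mod 26), so (13,15,8)→(13,-11,6)
−g: flip: (13,-11,6)→(6,11,13)
−g: translate: b→-1 (≡11 mod 12), so (6,11,13)→(6,-1,8)
−g: reduced (well bottom): (6,-1,8) with a≤c, −a<b≤a
flip sign back: reduced form of g is (-6,1,-8)
reduced forms (5, -3, 10) vs (-6, 1, -8) ⇒ inequivalent

no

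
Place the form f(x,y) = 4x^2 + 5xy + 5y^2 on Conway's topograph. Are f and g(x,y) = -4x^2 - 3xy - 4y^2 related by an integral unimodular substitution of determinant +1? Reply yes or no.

D₁ = -55, D₂ = -55
f: translate: b→-3 (≡5 mod 8), so (4,5,5)→(4,-3,4)
f: flip: (4,-3,4)→(4,3,4)
f: reduced (well bottom): (4,3,4) with a≤c, −a<b≤a
g is negative-definite; reduce −g:
−g: reduced (well bottom): (4,3,4) with a≤c, −a<b≤a
flip sign back: reduced form of g is (-4,-3,-4)
reduced forms (4, 3, 4) vs (-4, -3, -4) ⇒ inequivalent

no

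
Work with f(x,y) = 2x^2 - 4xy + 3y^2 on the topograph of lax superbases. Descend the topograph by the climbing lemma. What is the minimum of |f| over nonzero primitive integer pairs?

translate: b→0 (≡-4 mod 4), so (2,-4,3)→(2,0,1)
flip: (2,0,1)→(1,0,2)
reduced (well bottom): (1,0,2) with a≤c, −a<b≤a
well minimum = a = 1

1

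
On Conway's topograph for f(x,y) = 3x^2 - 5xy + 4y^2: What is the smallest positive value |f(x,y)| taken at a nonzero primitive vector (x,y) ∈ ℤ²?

translate: b→1 (≡-5 mod 6), so (3,-5,4)→(3,1,2)
flip: (3,1,2)→(2,-1,3)
reduced (well bottom): (2,-1,3) with a≤c, −a<b≤a
well minimum = a = 2

2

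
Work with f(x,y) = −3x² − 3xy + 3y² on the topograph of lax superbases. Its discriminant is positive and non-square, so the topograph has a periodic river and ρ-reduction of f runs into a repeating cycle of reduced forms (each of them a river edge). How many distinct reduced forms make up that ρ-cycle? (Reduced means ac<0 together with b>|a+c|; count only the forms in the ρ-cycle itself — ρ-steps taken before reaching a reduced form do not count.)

D = 45, ⌊√D⌋ = 6
descent: ρ → (3,3,-3)  [lands on river]
river: ρ → (-3,3,3)
ρ-cycle length = 2 (tail of 1 descent step not counted)

2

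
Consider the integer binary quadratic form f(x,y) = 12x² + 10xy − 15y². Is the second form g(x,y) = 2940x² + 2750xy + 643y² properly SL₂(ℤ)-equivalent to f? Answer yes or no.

D₁ = 820, D₂ = 820
river cycle of f (length 12): (-15, 20, 7), (7, 22, -12), (-12, 26, 3), (3, 28, -3), (-3, 26, 12), (12, 22, -7), (-7, 20, 15), (15, 10, -12), (-12, 14, 13), (13, 12, -13), … (2 more)
river cycle of g (length 12): (12, 10, -15), (-15, 20, 7), (7, 22, -12), (-12, 26, 3), (3, 28, -3), (-3, 26, 12), (12, 22, -7), (-7, 20, 15), (15, 10, -12), (-12, 14, 13), … (2 more)
cycles coincide ⇒ equivalent

yes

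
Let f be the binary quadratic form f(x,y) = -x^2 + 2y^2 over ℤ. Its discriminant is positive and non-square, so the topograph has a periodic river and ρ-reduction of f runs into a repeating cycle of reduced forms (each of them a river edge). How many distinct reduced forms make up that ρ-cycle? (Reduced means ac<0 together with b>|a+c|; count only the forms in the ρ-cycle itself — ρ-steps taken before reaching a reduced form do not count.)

D = 8, ⌊√D⌋ = 2
descent: ρ → (2,0,-1)
descent: ρ → (-1,2,1)  [lands on river]
river: ρ → (1,2,-1)
ρ-cycle length = 2 (tail of 2 descent steps not counted)

2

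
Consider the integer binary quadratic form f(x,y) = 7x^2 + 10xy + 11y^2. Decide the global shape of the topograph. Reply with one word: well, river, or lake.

D = b²−4ac = 10² − 4·7·11 = -208
D < 0 ⇒ definite ⇒ every region one sign ⇒ single well

well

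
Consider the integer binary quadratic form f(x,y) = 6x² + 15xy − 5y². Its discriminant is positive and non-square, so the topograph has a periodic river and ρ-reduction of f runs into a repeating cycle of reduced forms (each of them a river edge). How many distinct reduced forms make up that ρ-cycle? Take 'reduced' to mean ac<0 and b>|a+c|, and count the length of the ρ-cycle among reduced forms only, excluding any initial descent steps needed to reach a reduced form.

D = 345, ⌊√D⌋ = 18
river: ρ → (-5,15,6)
river: ρ → (6,9,-11)
river: ρ → (-11,13,4)
river: ρ → (4,11,-14)
river: ρ → (-14,17,1)
river: ρ → (1,17,-14)
river: ρ → (-14,11,4)
river: ρ → (4,13,-11)
river: ρ → (-11,9,6)
river: ρ → (6,15,-5)
ρ-cycle length = 10 (tail of 0 descent steps not counted)

10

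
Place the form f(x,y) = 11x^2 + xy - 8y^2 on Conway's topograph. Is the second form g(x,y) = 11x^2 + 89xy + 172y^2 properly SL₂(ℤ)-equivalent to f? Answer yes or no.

D₁ = 353, D₂ = 353
river cycle of f (length 18): (-8, 15, 4), (4, 17, -4), (-4, 15, 8), (8, 17, -2), (-2, 15, 16), (16, 17, -1), (-1, 17, 16), (16, 15, -2), (-2, 17, 8), (8, 15, -4), … (8 more)
river cycle of g (length 18): (-8, 15, 4), (4, 17, -4), (-4, 15, 8), (8, 17, -2), (-2, 15, 16), (16, 17, -1), (-1, 17, 16), (16, 15, -2), (-2, 17, 8), (8, 15, -4), … (8 more)
cycles coincide ⇒ equivalent

yes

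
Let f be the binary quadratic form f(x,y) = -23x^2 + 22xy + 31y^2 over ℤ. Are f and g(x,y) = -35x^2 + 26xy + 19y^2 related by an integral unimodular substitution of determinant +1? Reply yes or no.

D₁ = 3336, D₂ = 3336
river cycle of f (length 22): (31, 40, -14), (-14, 44, 25), (25, 56, -2), (-2, 56, 25), (25, 44, -14), (-14, 40, 31), (31, 22, -23), (-23, 24, 30), (30, 36, -17), (-17, 32, 34), … (12 more)
river cycle of g (length 22): (19, 50, -11), (-11, 38, 43), (43, 48, -6), (-6, 48, 43), (43, 38, -11), (-11, 50, 19), (19, 26, -35), (-35, 44, 10), (10, 56, -5), (-5, 54, 21), … (12 more)
cycles differ ⇒ inequivalent

no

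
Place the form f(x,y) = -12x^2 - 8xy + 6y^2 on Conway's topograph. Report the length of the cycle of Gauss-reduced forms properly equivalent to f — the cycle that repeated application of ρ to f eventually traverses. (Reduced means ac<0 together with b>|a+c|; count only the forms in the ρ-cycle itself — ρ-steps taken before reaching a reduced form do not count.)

D = 352, ⌊√D⌋ = 18
descent: ρ → (6,8,-12)  [lands on river]
river: ρ → (-12,16,2)
river: ρ → (2,16,-12)
river: ρ → (-12,8,6)
river: ρ → (6,16,-4)
river: ρ → (-4,16,6)
ρ-cycle length = 6 (tail of 1 descent step not counted)

6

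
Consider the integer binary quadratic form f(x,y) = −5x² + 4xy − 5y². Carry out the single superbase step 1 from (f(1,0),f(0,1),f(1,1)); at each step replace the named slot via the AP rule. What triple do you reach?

start (-5,-5,-6) = (f(1,0),f(0,1),f(1,1))
replace slot 1: 2·((-5)+(-6)) − (-5) = -17 → (-17,-5,-6)

-17,-5,-6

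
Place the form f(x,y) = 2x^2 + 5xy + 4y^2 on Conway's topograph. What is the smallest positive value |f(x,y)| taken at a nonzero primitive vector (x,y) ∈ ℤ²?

translate: b→1 (≡5 mod 4), so (2,5,4)→(2,1,1)
flip: (2,1,1)→(1,-1,2)
translate: b→1 (≡-1 mod 2), so (1,-1,2)→(1,1,2)
reduced (well bottom): (1,1,2) with a≤c, −a<b≤a
well minimum = a = 1

1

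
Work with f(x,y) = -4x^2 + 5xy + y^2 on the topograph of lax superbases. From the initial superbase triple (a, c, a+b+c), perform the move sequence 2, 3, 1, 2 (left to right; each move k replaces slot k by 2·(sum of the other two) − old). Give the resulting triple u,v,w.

start (-4,1,2) = (f(1,0),f(0,1),f(1,1))
replace slot 2: 2·((-4)+2) − 1 = -5 → (-4,-5,2)
replace slot 3: 2·((-4)+(-5)) − 2 = -20 → (-4,-5,-20)
replace slot 1: 2·((-5)+(-20)) − (-4) = -46 → (-46,-5,-20)
replace slot 2: 2·((-46)+(-20)) − (-5) = -127 → (-46,-127,-20)

-46,-127,-20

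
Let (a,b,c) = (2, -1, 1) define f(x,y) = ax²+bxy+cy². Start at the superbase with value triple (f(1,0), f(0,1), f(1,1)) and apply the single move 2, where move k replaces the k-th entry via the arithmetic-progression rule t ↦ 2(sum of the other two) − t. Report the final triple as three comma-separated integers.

start (2,1,2) = (f(1,0),f(0,1),f(1,1))
replace slot 2: 2·(2+2) − 1 = 7 → (2,7,2)

2,7,2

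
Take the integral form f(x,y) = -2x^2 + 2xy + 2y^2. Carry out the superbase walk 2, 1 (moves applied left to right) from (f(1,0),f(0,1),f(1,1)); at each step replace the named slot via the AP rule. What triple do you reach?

start (-2,2,2) = (f(1,0),f(0,1),f(1,1))
replace slot 2: 2·((-2)+2) − 2 = -2 → (-2,-2,2)
replace slot 1: 2·((-2)+2) − (-2) = 2 → (2,-2,2)

2,-2,2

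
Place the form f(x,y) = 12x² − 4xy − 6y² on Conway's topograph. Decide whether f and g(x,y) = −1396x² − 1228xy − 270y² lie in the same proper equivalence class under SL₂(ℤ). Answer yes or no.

D₁ = 304, D₂ = 304
river cycle of f (length 6): (-6, 16, 2), (2, 16, -6), (-6, 8, 10), (10, 12, -4), (-4, 12, 10), (10, 8, -6)
river cycle of g (length 6): (2, 16, -6), (-6, 8, 10), (10, 12, -4), (-4, 12, 10), (10, 8, -6), (-6, 16, 2)
cycles coincide ⇒ equivalent

yes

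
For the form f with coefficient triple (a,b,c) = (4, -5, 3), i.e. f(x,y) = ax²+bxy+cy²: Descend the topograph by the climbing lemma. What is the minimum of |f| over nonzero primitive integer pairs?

translate: b→3 (≡-5 mod 8), so (4,-5,3)→(4,3,2)
flip: (4,3,2)→(2,-3,4)
translate: b→1 (≡-3 mod 4), so (2,-3,4)→(2,1,3)
reduced (well bottom): (2,1,3) with a≤c, −a<b≤a
well minimum = a = 2

2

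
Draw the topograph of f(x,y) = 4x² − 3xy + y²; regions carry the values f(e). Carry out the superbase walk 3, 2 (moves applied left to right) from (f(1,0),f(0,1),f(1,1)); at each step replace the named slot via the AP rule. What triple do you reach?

start (4,1,2) = (f(1,0),f(0,1),f(1,1))
replace slot 3: 2·(4+1) − 2 = 8 → (4,1,8)
replace slot 2: 2·(4+8) − 1 = 23 → (4,23,8)

4,23,8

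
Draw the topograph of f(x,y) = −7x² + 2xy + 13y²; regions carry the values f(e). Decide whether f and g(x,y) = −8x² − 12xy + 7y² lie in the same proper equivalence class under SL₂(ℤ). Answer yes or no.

D₁ = 368, D₂ = 368
river cycle of f (length 8): (-7, 16, 4), (4, 16, -7), (-7, 12, 8), (8, 4, -11), (-11, 18, 1), (1, 18, -11), (-11, 4, 8), (8, 12, -7)
river cycle of g (length 8): (7, 12, -8), (-8, 4, 11), (11, 18, -1), (-1, 18, 11), (11, 4, -8), (-8, 12, 7), (7, 16, -4), (-4, 16, 7)
cycles differ ⇒ inequivalent

no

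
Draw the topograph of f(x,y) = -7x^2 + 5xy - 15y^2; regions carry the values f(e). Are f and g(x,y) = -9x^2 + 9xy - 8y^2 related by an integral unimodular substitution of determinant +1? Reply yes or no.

D₁ = -395, D₂ = -207
discriminants differ ⇒ not SL₂(ℤ)-equivalent

no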